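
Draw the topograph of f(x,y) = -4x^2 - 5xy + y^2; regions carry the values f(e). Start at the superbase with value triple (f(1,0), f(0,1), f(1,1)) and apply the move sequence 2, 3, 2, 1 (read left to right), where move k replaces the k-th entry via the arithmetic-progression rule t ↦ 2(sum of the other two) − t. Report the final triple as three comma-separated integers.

start (-4,1,-8) = (f(1,0),f(0,1),f(1,1))
replace slot 2: 2·((-4)+(-8)) − 1 = -25 → (-4,-25,-8)
replace slot 3: 2·((-4)+(-25)) − (-8) = -50 → (-4,-25,-50)
replace slot 2: 2·((-4)+(-50)) − (-25) = -83 → (-4,-83,-50)
replace slot 1: 2·((-83)+(-50)) − (-4) = -262 → (-262,-83,-50)

-262,-83,-50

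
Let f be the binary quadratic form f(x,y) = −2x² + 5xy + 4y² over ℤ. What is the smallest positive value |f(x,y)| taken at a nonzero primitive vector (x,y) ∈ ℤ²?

river: ρ → (4,3,-3)
river: ρ → (-3,3,4)
river: ρ → (4,5,-2)
river: ρ → (-2,7,1)
river: ρ → (1,7,-2)
river: ρ → (-2,5,4)
closes: descent 0, river 6
min |a| on river = 1

1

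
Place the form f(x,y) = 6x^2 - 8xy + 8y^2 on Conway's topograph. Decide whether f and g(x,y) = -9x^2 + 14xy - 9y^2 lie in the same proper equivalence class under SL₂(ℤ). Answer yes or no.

D₁ = -128, D₂ = -128
f: translate: b→4 (≡-8 mod 12), so (6,-8,8)→(6,4,6)
f: reduced (well bottom): (6,4,6) with a≤c, −a<b≤a
g is negative-definite; reduce −g:
−g: translate: b→4 (≡-14 mod 18), so (9,-14,9)→(9,4,4)
−g: flip: (9,4,4)→(4,-4,9)
−g: translate: b→4 (≡-4 mod 8), so (4,-4,9)→(4,4,9)
−g: reduced (well bottom): (4,4,9) with a≤c, −a<b≤a
flip sign back: reduced form of g is (-4,-4,-9)
reduced forms (6, 4, 6) vs (-4, -4, -9) ⇒ inequivalent

no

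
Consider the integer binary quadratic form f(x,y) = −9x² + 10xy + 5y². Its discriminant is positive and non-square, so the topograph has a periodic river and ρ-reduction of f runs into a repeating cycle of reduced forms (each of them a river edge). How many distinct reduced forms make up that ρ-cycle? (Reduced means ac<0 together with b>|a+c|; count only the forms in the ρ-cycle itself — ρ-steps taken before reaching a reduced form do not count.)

D = 280, ⌊√D⌋ = 16
river: ρ → (5,10,-9)
river: ρ → (-9,8,6)
river: ρ → (6,16,-1)
river: ρ → (-1,16,6)
river: ρ → (6,8,-9)
river: ρ → (-9,10,5)
ρ-cycle length = 6 (tail of 0 descent steps not counted)

6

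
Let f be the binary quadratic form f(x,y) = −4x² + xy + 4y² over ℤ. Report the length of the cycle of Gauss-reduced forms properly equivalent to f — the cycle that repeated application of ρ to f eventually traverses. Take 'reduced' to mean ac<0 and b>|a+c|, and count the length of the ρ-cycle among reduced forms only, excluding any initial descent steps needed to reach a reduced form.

D = 65, ⌊√D⌋ = 8
river: ρ → (4,7,-1)
river: ρ → (-1,7,4)
river: ρ → (4,1,-4)
river: ρ → (-4,7,1)
river: ρ → (1,7,-4)
river: ρ → (-4,1,4)
ρ-cycle length = 6 (tail of 0 descent steps not counted)

6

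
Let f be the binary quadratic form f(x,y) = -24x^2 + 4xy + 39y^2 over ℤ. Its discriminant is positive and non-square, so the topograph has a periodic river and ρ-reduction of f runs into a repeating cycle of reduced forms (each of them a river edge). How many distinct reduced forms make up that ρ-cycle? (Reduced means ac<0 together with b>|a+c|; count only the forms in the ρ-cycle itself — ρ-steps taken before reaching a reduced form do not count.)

D = 3760, ⌊√D⌋ = 61
descent: ρ → (39,-4,-24)
descent: ρ → (-24,52,11)  [lands on river]
river: ρ → (11,58,-9)
river: ρ → (-9,50,35)
river: ρ → (35,20,-24)
river: ρ → (-24,28,31)
river: ρ → (31,34,-21)
river: ρ → (-21,50,15)
river: ρ → (15,40,-36)
river: ρ → (-36,32,19)
river: ρ → (19,44,-24)
ρ-cycle length = 10 (tail of 2 descent steps not counted)

10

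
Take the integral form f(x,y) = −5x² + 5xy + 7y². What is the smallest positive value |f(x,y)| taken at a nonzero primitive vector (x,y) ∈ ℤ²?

river: ρ → (7,9,-3)
river: ρ → (-3,9,7)
river: ρ → (7,5,-5)
river: ρ → (-5,5,7)
closes: descent 0, river 4
min |a| on river = 3

3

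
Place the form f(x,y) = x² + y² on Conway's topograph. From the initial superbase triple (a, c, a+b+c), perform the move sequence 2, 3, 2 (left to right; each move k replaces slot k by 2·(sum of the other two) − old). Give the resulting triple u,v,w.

start (1,1,2) = (f(1,0),f(0,1),f(1,1))
replace slot 2: 2·(1+2) − 1 = 5 → (1,5,2)
replace slot 3: 2·(1+5) − 2 = 10 → (1,5,10)
replace slot 2: 2·(1+10) − 5 = 17 → (1,17,10)

1,17,10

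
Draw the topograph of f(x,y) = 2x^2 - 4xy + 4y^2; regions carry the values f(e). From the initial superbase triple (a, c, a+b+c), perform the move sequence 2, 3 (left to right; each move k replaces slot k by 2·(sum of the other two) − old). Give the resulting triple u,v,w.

start (2,4,2) = (f(1,0),f(0,1),f(1,1))
replace slot 2: 2·(2+2) − 4 = 4 → (2,4,2)
replace slot 3: 2·(2+4) − 2 = 10 → (2,4,10)

2,4,10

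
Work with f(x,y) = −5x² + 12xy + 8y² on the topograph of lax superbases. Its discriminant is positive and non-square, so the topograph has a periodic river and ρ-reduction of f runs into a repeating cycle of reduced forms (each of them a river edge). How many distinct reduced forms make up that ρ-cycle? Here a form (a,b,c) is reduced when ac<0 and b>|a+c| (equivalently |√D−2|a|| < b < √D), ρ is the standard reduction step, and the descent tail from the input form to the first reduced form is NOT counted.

D = 304, ⌊√D⌋ = 17
river: ρ → (8,4,-9)
river: ρ → (-9,14,3)
river: ρ → (3,16,-4)
river: ρ → (-4,16,3)
river: ρ → (3,14,-9)
river: ρ → (-9,4,8)
river: ρ → (8,12,-5)
river: ρ → (-5,8,12)
river: ρ → (12,16,-1)
river: ρ → (-1,16,12)
river: ρ → (12,8,-5)
river: ρ → (-5,12,8)
ρ-cycle length = 12 (tail of 0 descent steps not counted)

12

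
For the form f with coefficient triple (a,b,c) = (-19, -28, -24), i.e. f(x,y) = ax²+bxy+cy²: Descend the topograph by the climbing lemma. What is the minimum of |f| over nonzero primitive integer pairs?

translate: b→-10 (≡28 mod 38), so (19,28,24)→(19,-10,15)
flip: (19,-10,15)→(15,10,19)
reduced (well bottom): (15,10,19) with a≤c, −a<b≤a
well minimum |f| = |-15| = 15 (negative-definite)

15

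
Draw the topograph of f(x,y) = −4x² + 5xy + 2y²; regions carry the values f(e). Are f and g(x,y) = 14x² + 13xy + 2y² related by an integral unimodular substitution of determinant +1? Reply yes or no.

D₁ = 57, D₂ = 57
river cycle of f (length 6): (2, 7, -1), (-1, 7, 2), (2, 5, -4), (-4, 3, 3), (3, 3, -4), (-4, 5, 2)
river cycle of g (length 6): (2, 7, -1), (-1, 7, 2), (2, 5, -4), (-4, 3, 3), (3, 3, -4), (-4, 5, 2)
cycles coincide ⇒ equivalent

yes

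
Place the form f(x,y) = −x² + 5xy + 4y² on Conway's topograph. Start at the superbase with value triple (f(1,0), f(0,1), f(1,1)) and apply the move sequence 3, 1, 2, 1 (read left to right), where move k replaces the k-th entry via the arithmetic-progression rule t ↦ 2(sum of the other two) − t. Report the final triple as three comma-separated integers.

start (-1,4,8) = (f(1,0),f(0,1),f(1,1))
replace slot 3: 2·((-1)+4) − 8 = -2 → (-1,4,-2)
replace slot 1: 2·(4+(-2)) − (-1) = 5 → (5,4,-2)
replace slot 2: 2·(5+(-2)) − 4 = 2 → (5,2,-2)
replace slot 1: 2·(2+(-2)) − 5 = -5 → (-5,2,-2)

-5,2,-2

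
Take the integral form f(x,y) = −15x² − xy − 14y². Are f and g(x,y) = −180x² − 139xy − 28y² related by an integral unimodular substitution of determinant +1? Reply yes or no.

D₁ = -839, D₂ = -839
f is negative-definite; reduce −f:
−f: flip: (15,1,14)→(14,-1,15)
−f: reduced (well bottom): (14,-1,15) with a≤c, −a<b≤a
flip sign back: reduced form of f is (-14,1,-15)
g is negative-definite; reduce −g:
−g: flip: (180,139,28)→(28,-139,180)
−g: translate: b→-27 (≡-139 mod 56), so (28,-139,180)→(28,-27,14)
−g: flip: (28,-27,14)→(14,27,28)
−g: translate: b→-1 (≡27 mod 28), so (14,27,28)→(14,-1,15)
−g: reduced (well bottom): (14,-1,15) with a≤c, −a<b≤a
flip sign back: reduced form of g is (-14,1,-15)
reduced forms (-14, 1, -15) vs (-14, 1, -15) ⇒ equivalent

yes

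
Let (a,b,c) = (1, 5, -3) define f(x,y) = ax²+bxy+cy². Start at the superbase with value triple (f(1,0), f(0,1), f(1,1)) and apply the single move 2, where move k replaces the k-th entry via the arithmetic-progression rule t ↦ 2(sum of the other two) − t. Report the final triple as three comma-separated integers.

start (1,-3,3) = (f(1,0),f(0,1),f(1,1))
replace slot 2: 2·(1+3) − (-3) = 11 → (1,11,3)

1,11,3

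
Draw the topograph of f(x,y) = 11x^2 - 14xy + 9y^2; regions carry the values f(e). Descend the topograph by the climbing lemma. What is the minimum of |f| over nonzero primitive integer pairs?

translate: b→8 (≡-14 mod 22), so (11,-14,9)→(11,8,6)
flip: (11,8,6)→(6,-8,11)
translate: b→4 (≡-8 mod 12), so (6,-8,11)→(6,4,9)
reduced (well bottom): (6,4,9) with a≤c, −a<b≤a
well minimum = a = 6

6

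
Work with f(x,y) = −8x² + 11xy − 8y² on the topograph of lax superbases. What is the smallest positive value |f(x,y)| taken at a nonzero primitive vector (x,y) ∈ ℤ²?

translate: b→5 (≡-11 mod 16), so (8,-11,8)→(8,5,5)
flip: (8,5,5)→(5,-5,8)
translate: b→5 (≡-5 mod 10), so (5,-5,8)→(5,5,8)
reduced (well bottom): (5,5,8) with a≤c, −a<b≤a
well minimum |f| = |-5| = 5 (negative-definite)

5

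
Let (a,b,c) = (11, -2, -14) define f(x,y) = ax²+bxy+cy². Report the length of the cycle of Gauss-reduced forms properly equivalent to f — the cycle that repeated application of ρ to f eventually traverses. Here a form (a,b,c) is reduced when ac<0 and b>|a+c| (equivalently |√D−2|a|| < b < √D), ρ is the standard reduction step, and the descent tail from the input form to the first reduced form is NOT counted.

D = 620, ⌊√D⌋ = 24
descent: ρ → (-14,2,11)
descent: ρ → (11,20,-5)  [lands on river]
river: ρ → (-5,20,11)
river: ρ → (11,24,-1)
river: ρ → (-1,24,11)
ρ-cycle length = 4 (tail of 2 descent steps not counted)

4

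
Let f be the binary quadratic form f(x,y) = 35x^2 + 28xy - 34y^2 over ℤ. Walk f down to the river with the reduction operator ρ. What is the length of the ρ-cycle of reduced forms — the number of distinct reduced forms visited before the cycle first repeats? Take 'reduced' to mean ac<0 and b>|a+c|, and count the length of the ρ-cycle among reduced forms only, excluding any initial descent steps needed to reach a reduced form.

D = 5544, ⌊√D⌋ = 74
river: ρ → (-34,40,29)
river: ρ → (29,18,-45)
river: ρ → (-45,72,2)
river: ρ → (2,72,-45)
river: ρ → (-45,18,29)
river: ρ → (29,40,-34)
river: ρ → (-34,28,35)
river: ρ → (35,42,-27)
river: ρ → (-27,66,11)
river: ρ → (11,66,-27)
river: ρ → (-27,42,35)
river: ρ → (35,28,-34)
ρ-cycle length = 12 (tail of 0 descent steps not counted)

12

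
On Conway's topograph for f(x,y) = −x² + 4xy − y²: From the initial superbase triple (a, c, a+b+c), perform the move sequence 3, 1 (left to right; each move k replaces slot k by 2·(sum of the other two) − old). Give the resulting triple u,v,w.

start (-1,-1,2) = (f(1,0),f(0,1),f(1,1))
replace slot 3: 2·((-1)+(-1)) − 2 = -6 → (-1,-1,-6)
replace slot 1: 2·((-1)+(-6)) − (-1) = -13 → (-13,-1,-6)

-13,-1,-6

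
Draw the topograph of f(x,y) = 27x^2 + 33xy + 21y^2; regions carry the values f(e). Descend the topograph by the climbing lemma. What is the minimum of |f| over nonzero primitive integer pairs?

translate: b→-21 (≡33 mod 54), so (27,33,21)→(27,-21,15)
flip: (27,-21,15)→(15,21,27)
translate: b→-9 (≡21 mod 30), so (15,21,27)→(15,-9,21)
reduced (well bottom): (15,-9,21) with a≤c, −a<b≤a
well minimum = a = 15

15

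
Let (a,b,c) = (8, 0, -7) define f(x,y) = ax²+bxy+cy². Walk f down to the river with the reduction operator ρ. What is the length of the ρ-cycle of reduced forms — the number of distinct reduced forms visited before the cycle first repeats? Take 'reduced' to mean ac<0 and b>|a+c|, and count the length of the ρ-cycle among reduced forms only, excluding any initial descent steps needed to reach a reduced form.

D = 224, ⌊√D⌋ = 14
descent: ρ → (-7,14,1)  [lands on river]
river: ρ → (1,14,-7)
ρ-cycle length = 2 (tail of 1 descent step not counted)

2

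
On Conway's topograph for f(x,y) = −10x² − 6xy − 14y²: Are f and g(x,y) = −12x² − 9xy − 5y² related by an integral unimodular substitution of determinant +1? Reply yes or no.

D₁ = -524, D₂ = -159
discriminants differ ⇒ not SL₂(ℤ)-equivalent

no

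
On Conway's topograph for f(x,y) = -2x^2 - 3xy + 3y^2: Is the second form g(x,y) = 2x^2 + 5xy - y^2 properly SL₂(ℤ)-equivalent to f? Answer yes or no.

D₁ = 33, D₂ = 33
river cycle of f (length 4): (3, 3, -2), (-2, 5, 1), (1, 5, -2), (-2, 3, 3)
river cycle of g (length 4): (-1, 5, 2), (2, 3, -3), (-3, 3, 2), (2, 5, -1)
cycles differ ⇒ inequivalent

no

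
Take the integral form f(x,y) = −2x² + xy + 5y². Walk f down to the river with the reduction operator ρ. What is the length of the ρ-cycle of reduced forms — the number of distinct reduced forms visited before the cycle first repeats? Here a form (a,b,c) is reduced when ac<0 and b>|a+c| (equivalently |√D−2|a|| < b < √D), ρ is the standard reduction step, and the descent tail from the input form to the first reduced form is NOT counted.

D = 41, ⌊√D⌋ = 6
descent: ρ → (5,-1,-2)
descent: ρ → (-2,5,2)  [lands on river]
river: ρ → (2,3,-4)
river: ρ → (-4,5,1)
river: ρ → (1,5,-4)
river: ρ → (-4,3,2)
river: ρ → (2,5,-2)
river: ρ → (-2,3,4)
river: ρ → (4,5,-1)
river: ρ → (-1,5,4)
river: ρ → (4,3,-2)
ρ-cycle length = 10 (tail of 2 descent steps not counted)

10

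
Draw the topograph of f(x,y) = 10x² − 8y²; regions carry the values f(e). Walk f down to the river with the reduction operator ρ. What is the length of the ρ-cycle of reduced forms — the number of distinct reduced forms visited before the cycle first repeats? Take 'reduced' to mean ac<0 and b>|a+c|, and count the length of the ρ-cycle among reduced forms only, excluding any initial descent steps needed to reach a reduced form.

D = 320, ⌊√D⌋ = 17
descent: ρ → (-8,16,2)  [lands on river]
river: ρ → (2,16,-8)
ρ-cycle length = 2 (tail of 1 descent step not counted)

2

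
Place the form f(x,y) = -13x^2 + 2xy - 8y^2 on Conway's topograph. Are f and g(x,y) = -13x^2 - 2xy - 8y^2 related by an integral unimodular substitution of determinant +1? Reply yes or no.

D₁ = -412, D₂ = -412
f is negative-definite; reduce −f:
−f: flip: (13,-2,8)→(8,2,13)
−f: reduced (well bottom): (8,2,13) with a≤c, −a<b≤a
flip sign back: reduced form of f is (-8,-2,-13)
g is negative-definite; reduce −g:
−g: flip: (13,2,8)→(8,-2,13)
−g: reduced (well bottom): (8,-2,13) with a≤c, −a<b≤a
flip sign back: reduced form of g is (-8,2,-13)
reduced forms (-8, -2, -13) vs (-8, 2, -13) ⇒ inequivalent

no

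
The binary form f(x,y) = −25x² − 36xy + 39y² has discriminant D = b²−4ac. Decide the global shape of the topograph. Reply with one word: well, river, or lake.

D = b²−4ac = (-36)² − 4·(-25)·39 = 5196
D > 0 non-square ⇒ indefinite ⇒ periodic river

river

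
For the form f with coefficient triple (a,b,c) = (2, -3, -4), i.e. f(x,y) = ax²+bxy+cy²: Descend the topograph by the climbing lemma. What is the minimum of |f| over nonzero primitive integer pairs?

descent: ρ → (-4,3,2)  [lands on river]
river: ρ → (2,5,-2)
river: ρ → (-2,3,4)
river: ρ → (4,5,-1)
river: ρ → (-1,5,4)
river: ρ → (4,3,-2)
river: ρ → (-2,5,2)
river: ρ → (2,3,-4)
river: ρ → (-4,5,1)
river: ρ → (1,5,-4)
closes: descent 1, river 10
min |a| on river = 1

1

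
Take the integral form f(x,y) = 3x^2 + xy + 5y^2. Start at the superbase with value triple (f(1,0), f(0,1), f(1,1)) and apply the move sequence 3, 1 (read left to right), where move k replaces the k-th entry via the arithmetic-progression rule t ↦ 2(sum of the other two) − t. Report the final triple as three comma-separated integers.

start (3,5,9) = (f(1,0),f(0,1),f(1,1))
replace slot 3: 2·(3+5) − 9 = 7 → (3,5,7)
replace slot 1: 2·(5+7) − 3 = 21 → (21,5,7)

21,5,7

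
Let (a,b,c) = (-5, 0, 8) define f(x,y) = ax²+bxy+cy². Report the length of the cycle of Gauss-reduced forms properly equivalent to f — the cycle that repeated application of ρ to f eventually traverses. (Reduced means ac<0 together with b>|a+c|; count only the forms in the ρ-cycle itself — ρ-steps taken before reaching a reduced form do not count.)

D = 160, ⌊√D⌋ = 12
descent: ρ → (8,0,-5)
descent: ρ → (-5,10,3)  [lands on river]
river: ρ → (3,8,-8)
river: ρ → (-8,8,3)
river: ρ → (3,10,-5)
ρ-cycle length = 4 (tail of 2 descent steps not counted)

4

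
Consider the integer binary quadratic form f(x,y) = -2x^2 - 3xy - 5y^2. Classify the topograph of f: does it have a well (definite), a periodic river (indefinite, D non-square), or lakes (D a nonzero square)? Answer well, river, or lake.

D = b²−4ac = (-3)² − 4·(-2)·(-5) = -31
D < 0 ⇒ definite ⇒ every region one sign ⇒ single well

well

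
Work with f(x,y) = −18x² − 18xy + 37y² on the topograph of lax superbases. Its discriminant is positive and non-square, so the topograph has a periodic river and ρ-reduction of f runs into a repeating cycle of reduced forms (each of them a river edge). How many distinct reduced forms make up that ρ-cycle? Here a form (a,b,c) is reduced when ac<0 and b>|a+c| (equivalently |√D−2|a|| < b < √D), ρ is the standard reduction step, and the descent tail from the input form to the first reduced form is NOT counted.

D = 2988, ⌊√D⌋ = 54
descent: ρ → (37,18,-18)
descent: ρ → (-18,54,1)  [lands on river]
river: ρ → (1,54,-18)
ρ-cycle length = 2 (tail of 2 descent steps not counted)

2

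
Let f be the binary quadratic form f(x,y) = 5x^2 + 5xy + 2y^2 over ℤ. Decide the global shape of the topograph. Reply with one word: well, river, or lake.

D = b²−4ac = 5² − 4·5·2 = -15
D < 0 ⇒ definite ⇒ every region one sign ⇒ single well

well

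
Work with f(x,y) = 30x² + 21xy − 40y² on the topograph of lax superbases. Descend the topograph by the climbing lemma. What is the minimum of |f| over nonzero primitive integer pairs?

river: ρ → (-40,59,11)
river: ρ → (11,51,-60)
river: ρ → (-60,69,2)
river: ρ → (2,71,-25)
river: ρ → (-25,29,44)
river: ρ → (44,59,-10)
river: ρ → (-10,61,38)
river: ρ → (38,15,-33)
river: ρ → (-33,51,20)
river: ρ → (20,69,-6)
river: ρ → (-6,63,53)
river: ρ → (53,43,-16)
river: ρ → (-16,53,38)
river: ρ → (38,23,-31)
river: ρ → (-31,39,30)
river: ρ → (30,21,-40)
closes: descent 0, river 16
min |a| on river = 2

2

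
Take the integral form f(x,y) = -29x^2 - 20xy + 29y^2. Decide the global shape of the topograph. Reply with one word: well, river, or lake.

D = b²−4ac = (-20)² − 4·(-29)·29 = 3764
D > 0 non-square ⇒ indefinite ⇒ periodic river

river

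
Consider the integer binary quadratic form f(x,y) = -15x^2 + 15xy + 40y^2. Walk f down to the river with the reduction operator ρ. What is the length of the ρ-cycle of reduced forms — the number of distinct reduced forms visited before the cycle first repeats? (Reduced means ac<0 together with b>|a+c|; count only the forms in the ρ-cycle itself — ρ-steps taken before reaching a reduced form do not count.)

D = 2625, ⌊√D⌋ = 51
descent: ρ → (40,-15,-15)
descent: ρ → (-15,45,10)  [lands on river]
river: ρ → (10,35,-35)
river: ρ → (-35,35,10)
river: ρ → (10,45,-15)
ρ-cycle length = 4 (tail of 2 descent steps not counted)

4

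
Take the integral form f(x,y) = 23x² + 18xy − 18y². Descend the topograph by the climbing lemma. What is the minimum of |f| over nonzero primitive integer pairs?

river: ρ → (-18,18,23)
river: ρ → (23,28,-13)
river: ρ → (-13,24,27)
river: ρ → (27,30,-10)
river: ρ → (-10,30,27)
river: ρ → (27,24,-13)
river: ρ → (-13,28,23)
river: ρ → (23,18,-18)
closes: descent 0, river 8
min |a| on river = 10

10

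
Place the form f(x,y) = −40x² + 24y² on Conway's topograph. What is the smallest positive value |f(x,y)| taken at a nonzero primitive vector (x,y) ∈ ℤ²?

descent: ρ → (24,48,-16)  [lands on river]
river: ρ → (-16,48,24)
closes: descent 1, river 2
min |a| on river = 16

16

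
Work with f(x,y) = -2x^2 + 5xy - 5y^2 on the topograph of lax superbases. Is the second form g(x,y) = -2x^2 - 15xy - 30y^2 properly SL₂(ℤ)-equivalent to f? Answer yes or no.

D₁ = -15, D₂ = -15
f is negative-definite; reduce −f:
−f: translate: b→-1 (≡-5 mod 4), so (2,-5,5)→(2,-1,2)
−f: flip: (2,-1,2)→(2,1,2)
−f: reduced (well bottom): (2,1,2) with a≤c, −a<b≤a
flip sign back: reduced form of f is (-2,-1,-2)
g is negative-definite; reduce −g:
−g: translate: b→-1 (≡15 mod 4), so (2,15,30)→(2,-1,2)
−g: flip: (2,-1,2)→(2,1,2)
−g: reduced (well bottom): (2,1,2) with a≤c, −a<b≤a
flip sign back: reduced form of g is (-2,-1,-2)
reduced forms (-2, -1, -2) vs (-2, -1, -2) ⇒ equivalent

yes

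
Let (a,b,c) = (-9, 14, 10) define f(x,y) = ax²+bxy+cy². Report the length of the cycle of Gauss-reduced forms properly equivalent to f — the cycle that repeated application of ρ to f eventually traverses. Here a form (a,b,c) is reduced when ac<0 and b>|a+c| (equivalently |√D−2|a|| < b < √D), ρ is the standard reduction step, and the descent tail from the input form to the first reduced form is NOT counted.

D = 556, ⌊√D⌋ = 23
river: ρ → (10,6,-13)
river: ρ → (-13,20,3)
river: ρ → (3,22,-6)
river: ρ → (-6,14,15)
river: ρ → (15,16,-5)
river: ρ → (-5,14,18)
river: ρ → (18,22,-1)
river: ρ → (-1,22,18)
river: ρ → (18,14,-5)
river: ρ → (-5,16,15)
river: ρ → (15,14,-6)
river: ρ → (-6,22,3)
river: ρ → (3,20,-13)
river: ρ → (-13,6,10)
river: ρ → (10,14,-9)
river: ρ → (-9,22,2)
river: ρ → (2,22,-9)
river: ρ → (-9,14,10)
ρ-cycle length = 18 (tail of 0 descent steps not counted)

18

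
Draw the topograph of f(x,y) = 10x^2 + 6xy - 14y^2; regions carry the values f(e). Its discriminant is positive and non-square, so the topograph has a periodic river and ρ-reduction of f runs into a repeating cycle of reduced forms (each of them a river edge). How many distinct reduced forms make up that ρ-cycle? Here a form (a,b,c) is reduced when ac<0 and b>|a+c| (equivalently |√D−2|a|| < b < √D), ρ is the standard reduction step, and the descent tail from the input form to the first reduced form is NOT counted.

D = 596, ⌊√D⌋ = 24
river: ρ → (-14,22,2)
river: ρ → (2,22,-14)
river: ρ → (-14,6,10)
river: ρ → (10,14,-10)
river: ρ → (-10,6,14)
river: ρ → (14,22,-2)
river: ρ → (-2,22,14)
river: ρ → (14,6,-10)
river: ρ → (-10,14,10)
river: ρ → (10,6,-14)
ρ-cycle length = 10 (tail of 0 descent steps not counted)

10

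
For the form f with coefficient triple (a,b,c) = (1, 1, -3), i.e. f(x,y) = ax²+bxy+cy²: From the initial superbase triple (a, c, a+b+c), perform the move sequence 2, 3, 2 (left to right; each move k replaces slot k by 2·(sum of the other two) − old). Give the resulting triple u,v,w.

start (1,-3,-1) = (f(1,0),f(0,1),f(1,1))
replace slot 2: 2·(1+(-1)) − (-3) = 3 → (1,3,-1)
replace slot 3: 2·(1+3) − (-1) = 9 → (1,3,9)
replace slot 2: 2·(1+9) − 3 = 17 → (1,17,9)

1,17,9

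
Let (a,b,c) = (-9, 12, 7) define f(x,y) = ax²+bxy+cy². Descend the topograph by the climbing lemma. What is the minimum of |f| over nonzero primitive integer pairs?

river: ρ → (7,16,-5)
river: ρ → (-5,14,10)
river: ρ → (10,6,-9)
river: ρ → (-9,12,7)
closes: descent 0, river 4
min |a| on river = 5

5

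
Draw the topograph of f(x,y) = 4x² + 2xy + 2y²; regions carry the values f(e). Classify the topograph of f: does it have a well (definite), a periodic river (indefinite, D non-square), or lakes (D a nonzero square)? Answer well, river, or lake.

D = b²−4ac = 2² − 4·4·2 = -28
D < 0 ⇒ definite ⇒ every region one sign ⇒ single well

well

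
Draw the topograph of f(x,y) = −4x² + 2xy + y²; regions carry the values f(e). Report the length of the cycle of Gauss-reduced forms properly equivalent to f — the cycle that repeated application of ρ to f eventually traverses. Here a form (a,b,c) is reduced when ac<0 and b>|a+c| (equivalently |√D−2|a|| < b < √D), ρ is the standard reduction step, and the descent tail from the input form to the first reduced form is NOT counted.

D = 20, ⌊√D⌋ = 4
descent: ρ → (1,4,-1)  [lands on river]
river: ρ → (-1,4,1)
ρ-cycle length = 2 (tail of 1 descent step not counted)

2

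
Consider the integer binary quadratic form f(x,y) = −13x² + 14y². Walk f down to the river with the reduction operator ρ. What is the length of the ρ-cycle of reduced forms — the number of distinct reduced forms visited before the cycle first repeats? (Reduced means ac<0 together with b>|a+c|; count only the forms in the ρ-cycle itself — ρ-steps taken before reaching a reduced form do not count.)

D = 728, ⌊√D⌋ = 26
descent: ρ → (14,0,-13)
descent: ρ → (-13,26,1)  [lands on river]
river: ρ → (1,26,-13)
ρ-cycle length = 2 (tail of 2 descent steps not counted)

2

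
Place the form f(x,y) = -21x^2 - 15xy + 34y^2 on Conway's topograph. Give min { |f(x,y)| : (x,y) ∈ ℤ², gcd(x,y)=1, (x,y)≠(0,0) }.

descent: ρ → (34,15,-21)  [lands on river]
river: ρ → (-21,27,28)
river: ρ → (28,29,-20)
river: ρ → (-20,51,6)
river: ρ → (6,45,-44)
river: ρ → (-44,43,7)
river: ρ → (7,55,-2)
river: ρ → (-2,53,34)
closes: descent 1, river 8
min |a| on river = 2

2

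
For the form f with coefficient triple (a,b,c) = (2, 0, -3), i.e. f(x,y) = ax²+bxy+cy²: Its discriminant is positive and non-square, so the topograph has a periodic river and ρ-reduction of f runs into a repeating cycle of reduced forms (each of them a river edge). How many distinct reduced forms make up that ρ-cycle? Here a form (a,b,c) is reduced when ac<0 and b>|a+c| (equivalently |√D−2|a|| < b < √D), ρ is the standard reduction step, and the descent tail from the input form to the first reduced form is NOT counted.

D = 24, ⌊√D⌋ = 4
descent: ρ → (-3,0,2)
descent: ρ → (2,4,-1)  [lands on river]
river: ρ → (-1,4,2)
ρ-cycle length = 2 (tail of 2 descent steps not counted)

2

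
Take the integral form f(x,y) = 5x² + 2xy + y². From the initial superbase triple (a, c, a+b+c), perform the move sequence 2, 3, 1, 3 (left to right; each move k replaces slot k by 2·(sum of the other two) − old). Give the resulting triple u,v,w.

start (5,1,8) = (f(1,0),f(0,1),f(1,1))
replace slot 2: 2·(5+8) − 1 = 25 → (5,25,8)
replace slot 3: 2·(5+25) − 8 = 52 → (5,25,52)
replace slot 1: 2·(25+52) − 5 = 149 → (149,25,52)
replace slot 3: 2·(149+25) − 52 = 296 → (149,25,296)

149,25,296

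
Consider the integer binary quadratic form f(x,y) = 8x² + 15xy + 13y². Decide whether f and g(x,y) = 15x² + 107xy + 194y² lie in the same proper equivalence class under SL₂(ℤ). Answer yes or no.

D₁ = -191, D₂ = -191
f: translate: b→-1 (≡15 mod 16), so (8,15,13)→(8,-1,6)
f: flip: (8,-1,6)→(6,1,8)
f: reduced (well bottom): (6,1,8) with a≤c, −a<b≤a
g: translate: b→-13 (≡107 mod 30), so (15,107,194)→(15,-13,6)
g: flip: (15,-13,6)→(6,13,15)
g: translate: b→1 (≡13 mod 12), so (6,13,15)→(6,1,8)
g: reduced (well bottom): (6,1,8) with a≤c, −a<b≤a
reduced forms (6, 1, 8) vs (6, 1, 8) ⇒ equivalent

yes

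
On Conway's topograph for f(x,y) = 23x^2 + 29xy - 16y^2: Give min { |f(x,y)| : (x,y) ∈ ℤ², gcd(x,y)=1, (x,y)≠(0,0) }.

river: ρ → (-16,35,17)
river: ρ → (17,33,-18)
river: ρ → (-18,39,11)
river: ρ → (11,27,-36)
river: ρ → (-36,45,2)
river: ρ → (2,47,-13)
river: ρ → (-13,31,26)
river: ρ → (26,21,-18)
river: ρ → (-18,15,29)
river: ρ → (29,43,-4)
river: ρ → (-4,45,18)
river: ρ → (18,27,-22)
river: ρ → (-22,17,23)
river: ρ → (23,29,-16)
closes: descent 0, river 14
min |a| on river = 2

2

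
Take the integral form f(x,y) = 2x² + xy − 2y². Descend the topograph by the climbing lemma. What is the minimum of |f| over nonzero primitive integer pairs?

river: ρ → (-2,3,1)
river: ρ → (1,3,-2)
river: ρ → (-2,1,2)
river: ρ → (2,3,-1)
river: ρ → (-1,3,2)
river: ρ → (2,1,-2)
closes: descent 0, river 6
min |a| on river = 1

1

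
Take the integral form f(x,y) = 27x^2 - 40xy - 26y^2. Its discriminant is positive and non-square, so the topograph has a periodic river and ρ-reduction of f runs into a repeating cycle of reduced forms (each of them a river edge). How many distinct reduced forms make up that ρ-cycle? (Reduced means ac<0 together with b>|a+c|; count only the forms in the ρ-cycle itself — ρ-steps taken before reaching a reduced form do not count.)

D = 4408, ⌊√D⌋ = 66
descent: ρ → (-26,40,27)  [lands on river]
river: ρ → (27,14,-39)
river: ρ → (-39,64,2)
river: ρ → (2,64,-39)
river: ρ → (-39,14,27)
river: ρ → (27,40,-26)
river: ρ → (-26,64,3)
river: ρ → (3,62,-47)
river: ρ → (-47,32,18)
river: ρ → (18,40,-39)
river: ρ → (-39,38,19)
river: ρ → (19,38,-39)
river: ρ → (-39,40,18)
river: ρ → (18,32,-47)
river: ρ → (-47,62,3)
river: ρ → (3,64,-26)
ρ-cycle length = 16 (tail of 1 descent step not counted)

16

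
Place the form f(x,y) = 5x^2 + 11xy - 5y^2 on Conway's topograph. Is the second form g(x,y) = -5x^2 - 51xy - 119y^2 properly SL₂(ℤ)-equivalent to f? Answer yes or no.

D₁ = 221, D₂ = 221
river cycle of f (length 4): (-5, 9, 7), (7, 5, -7), (-7, 9, 5), (5, 11, -5)
river cycle of g (length 4): (-5, 9, 7), (7, 5, -7), (-7, 9, 5), (5, 11, -5)
cycles coincide ⇒ equivalent

yes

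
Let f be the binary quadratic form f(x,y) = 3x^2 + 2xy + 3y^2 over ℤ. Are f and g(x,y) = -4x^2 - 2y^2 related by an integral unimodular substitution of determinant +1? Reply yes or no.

D₁ = -32, D₂ = -32
f: reduced (well bottom): (3,2,3) with a≤c, −a<b≤a
g is negative-definite; reduce −g:
−g: flip: (4,0,2)→(2,0,4)
−g: reduced (well bottom): (2,0,4) with a≤c, −a<b≤a
flip sign back: reduced form of g is (-2,0,-4)
reduced forms (3, 2, 3) vs (-2, 0, -4) ⇒ inequivalent

no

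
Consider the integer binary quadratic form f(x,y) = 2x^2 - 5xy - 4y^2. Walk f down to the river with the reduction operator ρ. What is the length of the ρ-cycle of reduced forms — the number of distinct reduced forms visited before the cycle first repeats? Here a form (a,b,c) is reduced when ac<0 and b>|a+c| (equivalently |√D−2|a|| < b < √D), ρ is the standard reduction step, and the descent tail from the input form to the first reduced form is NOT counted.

D = 57, ⌊√D⌋ = 7
descent: ρ → (-4,5,2)  [lands on river]
river: ρ → (2,7,-1)
river: ρ → (-1,7,2)
river: ρ → (2,5,-4)
river: ρ → (-4,3,3)
river: ρ → (3,3,-4)
ρ-cycle length = 6 (tail of 1 descent step not counted)

6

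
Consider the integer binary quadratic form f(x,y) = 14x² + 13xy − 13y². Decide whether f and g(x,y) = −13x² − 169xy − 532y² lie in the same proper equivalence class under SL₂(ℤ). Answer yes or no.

D₁ = 897, D₂ = 897
river cycle of f (length 10): (-13, 13, 14), (14, 15, -12), (-12, 9, 17), (17, 25, -4), (-4, 23, 23), (23, 23, -4), (-4, 25, 17), (17, 9, -12), (-12, 15, 14), (14, 13, -13)
river cycle of g (length 10): (-13, 13, 14), (14, 15, -12), (-12, 9, 17), (17, 25, -4), (-4, 23, 23), (23, 23, -4), (-4, 25, 17), (17, 9, -12), (-12, 15, 14), (14, 13, -13)
cycles coincide ⇒ equivalent

yes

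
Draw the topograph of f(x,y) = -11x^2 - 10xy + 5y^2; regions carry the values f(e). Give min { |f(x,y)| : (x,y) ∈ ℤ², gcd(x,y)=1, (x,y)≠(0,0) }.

descent: ρ → (5,10,-11)  [lands on river]
river: ρ → (-11,12,4)
river: ρ → (4,12,-11)
river: ρ → (-11,10,5)
closes: descent 1, river 4
min |a| on river = 4

4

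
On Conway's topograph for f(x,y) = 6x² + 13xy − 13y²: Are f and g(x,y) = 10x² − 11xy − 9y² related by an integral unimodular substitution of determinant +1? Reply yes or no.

D₁ = 481, D₂ = 481
river cycle of f (length 26): (-13, 13, 6), (6, 11, -15), (-15, 19, 2), (2, 21, -5), (-5, 19, 6), (6, 17, -8), (-8, 15, 8), (8, 17, -6), (-6, 19, 5), (5, 21, -2), … (16 more)
river cycle of g (length 30): (-9, 11, 10), (10, 9, -10), (-10, 11, 9), (9, 7, -12), (-12, 17, 4), (4, 15, -16), (-16, 17, 3), (3, 19, -10), (-10, 21, 1), (1, 21, -10), … (20 more)
cycles differ ⇒ inequivalent

no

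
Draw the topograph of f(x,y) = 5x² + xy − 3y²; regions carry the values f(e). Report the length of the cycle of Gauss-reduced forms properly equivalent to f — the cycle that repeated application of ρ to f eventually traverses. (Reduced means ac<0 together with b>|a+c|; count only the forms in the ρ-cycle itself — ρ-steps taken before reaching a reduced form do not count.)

D = 61, ⌊√D⌋ = 7
descent: ρ → (-3,5,3)  [lands on river]
river: ρ → (3,7,-1)
river: ρ → (-1,7,3)
river: ρ → (3,5,-3)
river: ρ → (-3,7,1)
river: ρ → (1,7,-3)
ρ-cycle length = 6 (tail of 1 descent step not counted)

6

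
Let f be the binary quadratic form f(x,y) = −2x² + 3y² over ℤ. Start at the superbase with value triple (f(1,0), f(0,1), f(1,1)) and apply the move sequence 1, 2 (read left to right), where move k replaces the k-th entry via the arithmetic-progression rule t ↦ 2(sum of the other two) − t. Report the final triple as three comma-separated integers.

start (-2,3,1) = (f(1,0),f(0,1),f(1,1))
replace slot 1: 2·(3+1) − (-2) = 10 → (10,3,1)
replace slot 2: 2·(10+1) − 3 = 19 → (10,19,1)

10,19,1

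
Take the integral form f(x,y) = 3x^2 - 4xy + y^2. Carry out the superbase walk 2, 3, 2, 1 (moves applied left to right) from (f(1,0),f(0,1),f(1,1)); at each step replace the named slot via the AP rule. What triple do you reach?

start (3,1,0) = (f(1,0),f(0,1),f(1,1))
replace slot 2: 2·(3+0) − 1 = 5 → (3,5,0)
replace slot 3: 2·(3+5) − 0 = 16 → (3,5,16)
replace slot 2: 2·(3+16) − 5 = 33 → (3,33,16)
replace slot 1: 2·(33+16) − 3 = 95 → (95,33,16)

95,33,16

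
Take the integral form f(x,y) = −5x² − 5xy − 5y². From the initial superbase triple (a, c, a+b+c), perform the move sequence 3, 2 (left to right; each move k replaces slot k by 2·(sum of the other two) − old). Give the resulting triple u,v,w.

start (-5,-5,-15) = (f(1,0),f(0,1),f(1,1))
replace slot 3: 2·((-5)+(-5)) − (-15) = -5 → (-5,-5,-5)
replace slot 2: 2·((-5)+(-5)) − (-5) = -15 → (-5,-15,-5)

-5,-15,-5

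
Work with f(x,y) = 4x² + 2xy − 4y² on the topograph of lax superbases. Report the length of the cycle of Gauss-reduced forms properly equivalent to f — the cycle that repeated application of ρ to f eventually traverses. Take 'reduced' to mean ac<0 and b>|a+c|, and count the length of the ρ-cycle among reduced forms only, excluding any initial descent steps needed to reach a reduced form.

D = 68, ⌊√D⌋ = 8
river: ρ → (-4,6,2)
river: ρ → (2,6,-4)
river: ρ → (-4,2,4)
river: ρ → (4,6,-2)
river: ρ → (-2,6,4)
river: ρ → (4,2,-4)
ρ-cycle length = 6 (tail of 0 descent steps not counted)

6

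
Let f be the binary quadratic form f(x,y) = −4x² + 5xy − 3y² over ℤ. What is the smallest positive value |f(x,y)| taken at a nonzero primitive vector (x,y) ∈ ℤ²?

translate: b→3 (≡-5 mod 8), so (4,-5,3)→(4,3,2)
flip: (4,3,2)→(2,-3,4)
translate: b→1 (≡-3 mod 4), so (2,-3,4)→(2,1,3)
reduced (well bottom): (2,1,3) with a≤c, −a<b≤a
well minimum |f| = |-2| = 2 (negative-definite)

2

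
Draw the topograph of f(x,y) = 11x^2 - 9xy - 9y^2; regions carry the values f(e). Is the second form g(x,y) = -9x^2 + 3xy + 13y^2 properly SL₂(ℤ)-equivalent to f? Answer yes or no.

D₁ = 477, D₂ = 477
river cycle of f (length 8): (-9, 9, 11), (11, 13, -7), (-7, 15, 9), (9, 21, -1), (-1, 21, 9), (9, 15, -7), (-7, 13, 11), (11, 9, -9)
river cycle of g (length 8): (-9, 21, 1), (1, 21, -9), (-9, 15, 7), (7, 13, -11), (-11, 9, 9), (9, 9, -11), (-11, 13, 7), (7, 15, -9)
cycles differ ⇒ inequivalent

no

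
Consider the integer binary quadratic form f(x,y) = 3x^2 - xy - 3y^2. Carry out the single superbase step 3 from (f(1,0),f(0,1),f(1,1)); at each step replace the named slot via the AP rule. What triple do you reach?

start (3,-3,-1) = (f(1,0),f(0,1),f(1,1))
replace slot 3: 2·(3+(-3)) − (-1) = 1 → (3,-3,1)

3,-3,1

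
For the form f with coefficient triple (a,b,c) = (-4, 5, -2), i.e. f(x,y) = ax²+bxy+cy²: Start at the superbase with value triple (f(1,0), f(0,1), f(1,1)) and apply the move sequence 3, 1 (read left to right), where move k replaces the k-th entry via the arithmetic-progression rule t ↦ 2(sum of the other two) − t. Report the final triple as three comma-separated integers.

start (-4,-2,-1) = (f(1,0),f(0,1),f(1,1))
replace slot 3: 2·((-4)+(-2)) − (-1) = -11 → (-4,-2,-11)
replace slot 1: 2·((-2)+(-11)) − (-4) = -22 → (-22,-2,-11)

-22,-2,-11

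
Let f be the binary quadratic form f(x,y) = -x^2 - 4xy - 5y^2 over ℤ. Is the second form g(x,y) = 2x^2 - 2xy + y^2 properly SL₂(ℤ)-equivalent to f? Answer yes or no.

D₁ = -4, D₂ = -4
f is negative-definite; reduce −f:
−f: translate: b→0 (≡4 mod 2), so (1,4,5)→(1,0,1)
−f: reduced (well bottom): (1,0,1) with a≤c, −a<b≤a
flip sign back: reduced form of f is (-1,0,-1)
g: translate: b→2 (≡-2 mod 4), so (2,-2,1)→(2,2,1)
g: flip: (2,2,1)→(1,-2,2)
g: translate: b→0 (≡-2 mod 2), so (1,-2,2)→(1,0,1)
g: reduced (well bottom): (1,0,1) with a≤c, −a<b≤a
reduced forms (-1, 0, -1) vs (1, 0, 1) ⇒ inequivalent

no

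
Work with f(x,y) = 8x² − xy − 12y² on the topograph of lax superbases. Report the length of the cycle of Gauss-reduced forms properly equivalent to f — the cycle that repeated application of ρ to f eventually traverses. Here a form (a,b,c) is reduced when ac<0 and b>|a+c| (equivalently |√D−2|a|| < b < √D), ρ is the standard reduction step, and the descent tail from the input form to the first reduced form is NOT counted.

D = 385, ⌊√D⌋ = 19
descent: ρ → (-12,1,8)
descent: ρ → (8,15,-5)  [lands on river]
river: ρ → (-5,15,8)
river: ρ → (8,17,-3)
river: ρ → (-3,19,2)
river: ρ → (2,17,-12)
river: ρ → (-12,7,7)
river: ρ → (7,7,-12)
river: ρ → (-12,17,2)
river: ρ → (2,19,-3)
river: ρ → (-3,17,8)
ρ-cycle length = 10 (tail of 2 descent steps not counted)

10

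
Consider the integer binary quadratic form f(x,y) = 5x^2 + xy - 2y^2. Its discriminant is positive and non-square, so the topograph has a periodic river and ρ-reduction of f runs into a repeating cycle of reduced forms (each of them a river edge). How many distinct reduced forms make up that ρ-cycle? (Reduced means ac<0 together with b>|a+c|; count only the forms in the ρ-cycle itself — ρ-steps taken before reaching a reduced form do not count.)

D = 41, ⌊√D⌋ = 6
descent: ρ → (-2,3,4)  [lands on river]
river: ρ → (4,5,-1)
river: ρ → (-1,5,4)
river: ρ → (4,3,-2)
river: ρ → (-2,5,2)
river: ρ → (2,3,-4)
river: ρ → (-4,5,1)
river: ρ → (1,5,-4)
river: ρ → (-4,3,2)
river: ρ → (2,5,-2)
ρ-cycle length = 10 (tail of 1 descent step not counted)

10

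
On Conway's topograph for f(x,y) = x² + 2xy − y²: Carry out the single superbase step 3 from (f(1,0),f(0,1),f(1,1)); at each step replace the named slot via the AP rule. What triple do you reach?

start (1,-1,2) = (f(1,0),f(0,1),f(1,1))
replace slot 3: 2·(1+(-1)) − 2 = -2 → (1,-1,-2)

1,-1,-2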